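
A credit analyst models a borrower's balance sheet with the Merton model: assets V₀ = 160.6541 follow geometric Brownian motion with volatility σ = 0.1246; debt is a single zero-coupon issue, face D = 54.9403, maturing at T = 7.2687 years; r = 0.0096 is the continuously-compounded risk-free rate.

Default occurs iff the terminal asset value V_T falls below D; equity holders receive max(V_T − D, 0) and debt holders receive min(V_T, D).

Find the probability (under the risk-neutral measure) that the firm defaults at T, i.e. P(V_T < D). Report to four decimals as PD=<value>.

d₁ = [ln(V₀/D) + (r + σ²/2)T] / (σ√T)
   = [ln(160.6541/54.9403) + (0.0096 + 0.5·0.1246²)·7.2687] / (0.1246·√7.2687)
   = [1.073006 + 0.126203] / 0.335928 = 3.569840
d₂ = d₁ − σ√T = 3.569840 − 0.335928 = 3.233912
risk-neutral PD = N(−d₂) = N(-3.233912) = 0.000611

PD=0.0006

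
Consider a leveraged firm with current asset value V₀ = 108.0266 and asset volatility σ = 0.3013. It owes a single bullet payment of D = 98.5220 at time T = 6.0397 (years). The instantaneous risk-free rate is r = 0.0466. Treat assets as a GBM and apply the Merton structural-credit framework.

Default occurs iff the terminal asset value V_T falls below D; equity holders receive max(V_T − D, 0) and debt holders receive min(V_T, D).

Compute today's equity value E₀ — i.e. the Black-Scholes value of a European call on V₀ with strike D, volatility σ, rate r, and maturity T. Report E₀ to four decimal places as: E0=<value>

E0=46.2613

d₁ = [ln(V₀/D) + (r + σ²/2)T] / (σ√T)
   = [ln(108.0266/98.5220) + (0.0466 + 0.5·0.3013²)·6.0397] / (0.3013·√6.0397)
   = [0.092098 + 0.555597] / 0.740469 = 0.874709
d₂ = d₁ − σ√T = 0.874709 − 0.740469 = 0.134240
N(d₁) = 0.809134,  N(d₂) = 0.553394,  e^(−rT) = 0.754689
E₀ = V₀·N(d₁) − D·e^(−rT)·N(d₂)
   = 108.0266·0.809134 − 98.5220·0.754689·0.553394 = 46.261263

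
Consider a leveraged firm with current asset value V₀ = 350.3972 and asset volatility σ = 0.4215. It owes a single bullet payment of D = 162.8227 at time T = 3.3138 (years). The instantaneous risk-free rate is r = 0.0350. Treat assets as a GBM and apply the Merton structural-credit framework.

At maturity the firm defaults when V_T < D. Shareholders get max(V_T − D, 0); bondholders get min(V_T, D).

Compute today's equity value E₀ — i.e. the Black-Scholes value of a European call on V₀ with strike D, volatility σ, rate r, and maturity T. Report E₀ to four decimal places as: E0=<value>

d₁ = [ln(V₀/D) + (r + σ²/2)T] / (σ√T)
   = [ln(350.3972/162.8227) + (0.0350 + 0.5·0.4215²)·3.3138] / (0.4215·√3.3138)
   = [0.766405 + 0.410352] / 0.767292 = 1.533649
d₂ = d₁ − σ√T = 1.533649 − 0.767292 = 0.766357
N(d₁) = 0.937442,  N(d₂) = 0.778268,  e^(−rT) = 0.890490
E₀ = V₀·N(d₁) − D·e^(−rT)·N(d₂)
   = 350.3972·0.937442 − 162.8227·0.890490·0.778268 = 215.634376

E0=215.6344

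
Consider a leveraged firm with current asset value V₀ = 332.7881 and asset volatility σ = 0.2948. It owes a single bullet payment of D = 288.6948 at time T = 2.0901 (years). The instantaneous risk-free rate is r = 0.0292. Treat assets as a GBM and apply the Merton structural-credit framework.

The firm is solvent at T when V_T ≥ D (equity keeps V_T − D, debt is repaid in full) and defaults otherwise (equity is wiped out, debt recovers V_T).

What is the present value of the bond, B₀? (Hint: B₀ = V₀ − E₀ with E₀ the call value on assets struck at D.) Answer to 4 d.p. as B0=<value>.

d₁ = [ln(V₀/D) + (r + σ²/2)T] / (σ√T)
   = [ln(332.7881/288.6948) + (0.0292 + 0.5·0.2948²)·2.0901] / (0.2948·√2.0901)
   = [0.142136 + 0.151853] / 0.426198 = 0.689795
d₂ = d₁ − σ√T = 0.689795 − 0.426198 = 0.263597
N(d₁) = 0.754838,  N(d₂) = 0.603955,  e^(−rT) = 0.940794
E₀ = V₀·N(d₁) − D·e^(−rT)·N(d₂)
   = 332.7881·0.754838 − 288.6948·0.940794·0.603955 = 87.165660
B₀ = V₀ − E₀ = 332.7881 − 87.165660 = 245.622440

B0=245.6224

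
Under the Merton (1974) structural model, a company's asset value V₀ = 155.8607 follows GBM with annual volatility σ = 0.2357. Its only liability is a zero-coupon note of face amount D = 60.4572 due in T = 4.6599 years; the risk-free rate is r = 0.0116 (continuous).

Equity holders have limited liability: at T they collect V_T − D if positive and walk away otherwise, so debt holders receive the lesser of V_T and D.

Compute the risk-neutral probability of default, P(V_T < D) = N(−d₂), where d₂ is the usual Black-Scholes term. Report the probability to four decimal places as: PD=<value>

d₁ = [ln(V₀/D) + (r + σ²/2)T] / (σ√T)
   = [ln(155.8607/60.4572) + (0.0116 + 0.5·0.2357²)·4.6599] / (0.2357·√4.6599)
   = [0.947027 + 0.183494] / 0.508801 = 2.221932
d₂ = d₁ − σ√T = 2.221932 − 0.508801 = 1.713131
risk-neutral PD = N(−d₂) = N(-1.713131) = 0.043344

PD=0.0433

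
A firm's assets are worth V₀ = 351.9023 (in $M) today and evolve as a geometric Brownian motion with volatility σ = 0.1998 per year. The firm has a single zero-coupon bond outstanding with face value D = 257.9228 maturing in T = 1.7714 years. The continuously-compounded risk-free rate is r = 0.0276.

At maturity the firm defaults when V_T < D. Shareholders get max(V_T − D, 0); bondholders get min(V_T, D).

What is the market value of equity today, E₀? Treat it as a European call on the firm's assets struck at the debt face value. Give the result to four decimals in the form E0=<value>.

E0=109.4486

d₁ = [ln(V₀/D) + (r + σ²/2)T] / (σ√T)
   = [ln(351.9023/257.9228) + (0.0276 + 0.5·0.1998²)·1.7714] / (0.1998·√1.7714)
   = [0.310693 + 0.084248] / 0.265922 = 1.485178
d₂ = d₁ − σ√T = 1.485178 − 0.265922 = 1.219256
N(d₁) = 0.931252,  N(d₂) = 0.888627,  e^(−rT) = 0.952285
E₀ = V₀·N(d₁) − D·e^(−rT)·N(d₂)
   = 351.9023·0.931252 − 257.9228·0.952285·0.888627 = 109.448634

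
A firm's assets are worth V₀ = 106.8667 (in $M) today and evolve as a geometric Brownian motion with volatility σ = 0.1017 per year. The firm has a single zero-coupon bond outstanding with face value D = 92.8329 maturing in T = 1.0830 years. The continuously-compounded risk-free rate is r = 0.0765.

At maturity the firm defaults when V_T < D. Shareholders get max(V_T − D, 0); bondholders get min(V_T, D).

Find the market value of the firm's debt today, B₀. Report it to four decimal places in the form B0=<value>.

B0=85.3887

d₁ = [ln(V₀/D) + (r + σ²/2)T] / (σ√T)
   = [ln(106.8667/92.8329) + (0.0765 + 0.5·0.1017²)·1.0830] / (0.1017·√1.0830)
   = [0.140781 + 0.088450] / 0.105836 = 2.165902
d₂ = d₁ − σ√T = 2.165902 − 0.105836 = 2.060066
N(d₁) = 0.984841,  N(d₂) = 0.980304,  e^(−rT) = 0.920490
E₀ = V₀·N(d₁) − D·e^(−rT)·N(d₂)
   = 106.8667·0.984841 − 92.8329·0.920490·0.980304 = 21.478015
B₀ = V₀ − E₀ = 106.8667 − 21.478015 = 85.388685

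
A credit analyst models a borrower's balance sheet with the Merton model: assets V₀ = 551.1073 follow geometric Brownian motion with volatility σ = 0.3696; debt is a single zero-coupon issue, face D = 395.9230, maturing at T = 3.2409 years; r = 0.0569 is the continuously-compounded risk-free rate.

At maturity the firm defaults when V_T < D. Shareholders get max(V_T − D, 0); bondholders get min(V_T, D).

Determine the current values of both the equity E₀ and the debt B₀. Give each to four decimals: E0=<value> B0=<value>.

E0=256.3771 B0=294.7302

d₁ = [ln(V₀/D) + (r + σ²/2)T] / (σ√T)
   = [ln(551.1073/395.9230) + (0.0569 + 0.5·0.3696²)·3.2409] / (0.3696·√3.2409)
   = [0.330710 + 0.405767] / 0.665372 = 1.106865
d₂ = d₁ − σ√T = 1.106865 − 0.665372 = 0.441492
N(d₁) = 0.865824,  N(d₂) = 0.670572,  e^(−rT) = 0.831597
E₀ = V₀·N(d₁) − D·e^(−rT)·N(d₂)
   = 551.1073·0.865824 − 395.9230·0.831597·0.670572 = 256.377142
B₀ = V₀ − E₀ = 551.1073 − 256.377142 = 294.730158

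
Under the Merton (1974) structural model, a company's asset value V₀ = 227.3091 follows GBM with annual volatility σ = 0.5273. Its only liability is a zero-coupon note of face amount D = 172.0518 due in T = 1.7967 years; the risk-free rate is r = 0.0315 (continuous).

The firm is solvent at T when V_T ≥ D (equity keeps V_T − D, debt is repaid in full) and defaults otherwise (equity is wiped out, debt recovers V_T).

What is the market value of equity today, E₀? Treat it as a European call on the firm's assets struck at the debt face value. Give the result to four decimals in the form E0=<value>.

E0=91.8409

d₁ = [ln(V₀/D) + (r + σ²/2)T] / (σ√T)
   = [ln(227.3091/172.0518) + (0.0315 + 0.5·0.5273²)·1.7967] / (0.5273·√1.7967)
   = [0.278515 + 0.306378] / 0.706798 = 0.827525
d₂ = d₁ − σ√T = 0.827525 − 0.706798 = 0.120726
N(d₁) = 0.796030,  N(d₂) = 0.548046,  e^(−rT) = 0.944976
E₀ = V₀·N(d₁) − D·e^(−rT)·N(d₂)
   = 227.3091·0.796030 − 172.0518·0.944976·0.548046 = 91.840945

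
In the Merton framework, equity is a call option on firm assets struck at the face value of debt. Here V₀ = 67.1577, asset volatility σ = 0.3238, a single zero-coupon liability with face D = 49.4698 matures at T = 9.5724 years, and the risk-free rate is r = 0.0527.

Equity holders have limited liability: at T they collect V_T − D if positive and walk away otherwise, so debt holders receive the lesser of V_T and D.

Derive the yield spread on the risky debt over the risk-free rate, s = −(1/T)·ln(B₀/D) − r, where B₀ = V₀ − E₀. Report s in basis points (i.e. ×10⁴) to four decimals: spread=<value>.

spread=188.5886

d₁ = [ln(V₀/D) + (r + σ²/2)T] / (σ√T)
   = [ln(67.1577/49.4698) + (0.0527 + 0.5·0.3238²)·9.5724] / (0.3238·√9.5724)
   = [0.305681 + 1.006282] / 1.001814 = 1.309587
d₂ = d₁ − σ√T = 1.309587 − 1.001814 = 0.307772
N(d₁) = 0.904832,  N(d₂) = 0.620872,  e^(−rT) = 0.603828
E₀ = V₀·N(d₁) − D·e^(−rT)·N(d₂)
   = 67.1577·0.904832 − 49.4698·0.603828·0.620872 = 42.220210
B₀ = V₀ − E₀ = 67.1577 − 42.220210 = 24.937490
spread = −(1/T)·ln(B₀/D) − r = −(1/9.5724)·ln(24.937490/49.4698) − 0.0527 = 0.01885886
in basis points: 0.01885886 × 10⁴ = 188.5886 bp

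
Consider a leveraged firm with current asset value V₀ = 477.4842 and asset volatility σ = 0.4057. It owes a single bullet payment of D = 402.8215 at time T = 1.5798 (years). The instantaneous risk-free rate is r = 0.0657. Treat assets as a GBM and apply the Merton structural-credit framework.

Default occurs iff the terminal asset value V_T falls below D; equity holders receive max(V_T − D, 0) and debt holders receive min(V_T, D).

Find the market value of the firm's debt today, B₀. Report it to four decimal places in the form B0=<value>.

B0=324.1475

d₁ = [ln(V₀/D) + (r + σ²/2)T] / (σ√T)
   = [ln(477.4842/402.8215) + (0.0657 + 0.5·0.4057²)·1.5798] / (0.4057·√1.5798)
   = [0.170038 + 0.233804] / 0.509925 = 0.791964
d₂ = d₁ − σ√T = 0.791964 − 0.509925 = 0.282039
N(d₁) = 0.785809,  N(d₂) = 0.611043,  e^(−rT) = 0.901412
E₀ = V₀·N(d₁) − D·e^(−rT)·N(d₂)
   = 477.4842·0.785809 − 402.8215·0.901412·0.611043 = 153.336667
B₀ = V₀ − E₀ = 477.4842 − 153.336667 = 324.147533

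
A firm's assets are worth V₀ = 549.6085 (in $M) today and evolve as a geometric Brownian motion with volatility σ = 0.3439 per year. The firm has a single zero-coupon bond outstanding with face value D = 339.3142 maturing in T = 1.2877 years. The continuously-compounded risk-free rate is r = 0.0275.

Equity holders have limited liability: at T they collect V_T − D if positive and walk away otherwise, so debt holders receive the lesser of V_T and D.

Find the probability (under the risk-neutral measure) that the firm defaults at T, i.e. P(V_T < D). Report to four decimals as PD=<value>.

d₁ = [ln(V₀/D) + (r + σ²/2)T] / (σ√T)
   = [ln(549.6085/339.3142) + (0.0275 + 0.5·0.3439²)·1.2877] / (0.3439·√1.2877)
   = [0.482280 + 0.111558] / 0.390247 = 1.521697
d₂ = d₁ − σ√T = 1.521697 − 0.390247 = 1.131450
risk-neutral PD = N(−d₂) = N(-1.131450) = 0.128933

PD=0.1289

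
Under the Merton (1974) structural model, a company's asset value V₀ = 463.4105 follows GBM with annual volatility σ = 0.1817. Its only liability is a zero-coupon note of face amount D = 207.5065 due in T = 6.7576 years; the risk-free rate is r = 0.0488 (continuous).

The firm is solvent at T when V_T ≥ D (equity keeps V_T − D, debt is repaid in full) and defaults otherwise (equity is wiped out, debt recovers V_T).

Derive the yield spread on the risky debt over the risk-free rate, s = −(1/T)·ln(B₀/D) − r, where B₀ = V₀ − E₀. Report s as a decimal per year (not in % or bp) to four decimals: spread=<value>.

spread=0.0003

d₁ = [ln(V₀/D) + (r + σ²/2)T] / (σ√T)
   = [ln(463.4105/207.5065) + (0.0488 + 0.5·0.1817²)·6.7576] / (0.1817·√6.7576)
   = [0.803451 + 0.441322] / 0.472336 = 2.635352
d₂ = d₁ − σ√T = 2.635352 − 0.472336 = 2.163016
N(d₁) = 0.995798,  N(d₂) = 0.984730,  e^(−rT) = 0.719088
E₀ = V₀·N(d₁) − D·e^(−rT)·N(d₂)
   = 463.4105·0.995798 − 207.5065·0.719088·0.984730 = 314.526002
B₀ = V₀ − E₀ = 463.4105 − 314.526002 = 148.884498
spread = −(1/T)·ln(B₀/D) − r = −(1/6.7576)·ln(148.884498/207.5065) − 0.0488 = 0.00032866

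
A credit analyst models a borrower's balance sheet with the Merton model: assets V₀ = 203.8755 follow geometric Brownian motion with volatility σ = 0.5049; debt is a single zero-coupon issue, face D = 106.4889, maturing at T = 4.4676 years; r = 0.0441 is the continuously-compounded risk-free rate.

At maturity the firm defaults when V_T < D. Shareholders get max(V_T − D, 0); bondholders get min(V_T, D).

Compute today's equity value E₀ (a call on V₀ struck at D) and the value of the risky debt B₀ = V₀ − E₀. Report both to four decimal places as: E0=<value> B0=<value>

E0=132.3815 B0=71.4940

d₁ = [ln(V₀/D) + (r + σ²/2)T] / (σ√T)
   = [ln(203.8755/106.4889) + (0.0441 + 0.5·0.5049²)·4.4676] / (0.5049·√4.4676)
   = [0.649469 + 0.766470] / 1.067192 = 1.326790
d₂ = d₁ − σ√T = 1.326790 − 1.067192 = 0.259598
N(d₁) = 0.907711,  N(d₂) = 0.602413,  e^(−rT) = 0.821173
E₀ = V₀·N(d₁) − D·e^(−rT)·N(d₂)
   = 203.8755·0.907711 − 106.4889·0.821173·0.602413 = 132.381499
B₀ = V₀ − E₀ = 203.8755 − 132.381499 = 71.494001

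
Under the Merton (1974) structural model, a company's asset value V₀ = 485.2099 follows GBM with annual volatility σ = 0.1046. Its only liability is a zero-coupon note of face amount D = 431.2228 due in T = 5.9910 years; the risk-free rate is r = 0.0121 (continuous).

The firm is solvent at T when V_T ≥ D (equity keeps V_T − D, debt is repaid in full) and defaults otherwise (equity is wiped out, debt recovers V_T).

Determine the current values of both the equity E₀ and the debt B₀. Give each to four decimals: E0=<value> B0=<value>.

d₁ = [ln(V₀/D) + (r + σ²/2)T] / (σ√T)
   = [ln(485.2099/431.2228) + (0.0121 + 0.5·0.1046²)·5.9910] / (0.1046·√5.9910)
   = [0.117957 + 0.105265] / 0.256024 = 0.871878
d₂ = d₁ − σ√T = 0.871878 − 0.256024 = 0.615854
N(d₁) = 0.808363,  N(d₂) = 0.731004,  e^(−rT) = 0.930074
E₀ = V₀·N(d₁) − D·e^(−rT)·N(d₂)
   = 485.2099·0.808363 − 431.2228·0.930074·0.731004 = 99.042197
B₀ = V₀ − E₀ = 485.2099 − 99.042197 = 386.167703

E0=99.0422 B0=386.1677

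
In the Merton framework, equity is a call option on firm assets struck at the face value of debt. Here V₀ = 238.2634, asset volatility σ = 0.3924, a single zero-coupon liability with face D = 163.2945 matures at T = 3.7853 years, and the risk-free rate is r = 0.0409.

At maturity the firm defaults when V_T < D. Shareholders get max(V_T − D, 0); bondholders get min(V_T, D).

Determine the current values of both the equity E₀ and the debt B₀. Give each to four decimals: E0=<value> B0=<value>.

d₁ = [ln(V₀/D) + (r + σ²/2)T] / (σ√T)
   = [ln(238.2634/163.2945) + (0.0409 + 0.5·0.3924²)·3.7853] / (0.3924·√3.7853)
   = [0.377821 + 0.446245] / 0.763447 = 1.079401
d₂ = d₁ − σ√T = 1.079401 − 0.763447 = 0.315954
N(d₁) = 0.859796,  N(d₂) = 0.623981,  e^(−rT) = 0.856570
E₀ = V₀·N(d₁) − D·e^(−rT)·N(d₂)
   = 238.2634·0.859796 − 163.2945·0.856570·0.623981 = 117.579541
B₀ = V₀ − E₀ = 238.2634 − 117.579541 = 120.683859

E0=117.5795 B0=120.6839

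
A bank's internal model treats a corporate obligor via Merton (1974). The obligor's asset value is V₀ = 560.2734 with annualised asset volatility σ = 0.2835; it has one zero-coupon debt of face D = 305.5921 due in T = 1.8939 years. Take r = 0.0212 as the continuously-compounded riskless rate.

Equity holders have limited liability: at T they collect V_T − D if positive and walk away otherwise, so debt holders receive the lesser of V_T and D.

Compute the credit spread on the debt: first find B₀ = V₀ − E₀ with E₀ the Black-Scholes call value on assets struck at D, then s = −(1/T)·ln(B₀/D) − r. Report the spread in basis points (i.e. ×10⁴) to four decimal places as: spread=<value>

spread=57.3039

d₁ = [ln(V₀/D) + (r + σ²/2)T] / (σ√T)
   = [ln(560.2734/305.5921) + (0.0212 + 0.5·0.2835²)·1.8939] / (0.2835·√1.8939)
   = [0.606174 + 0.116259] / 0.390150 = 1.851680
d₂ = d₁ − σ√T = 1.851680 − 0.390150 = 1.461530
N(d₁) = 0.967964,  N(d₂) = 0.928065,  e^(−rT) = 0.960645
E₀ = V₀·N(d₁) − D·e^(−rT)·N(d₂)
   = 560.2734·0.967964 − 305.5921·0.960645·0.928065 = 269.876751
B₀ = V₀ − E₀ = 560.2734 − 269.876751 = 290.396649
spread = −(1/T)·ln(B₀/D) − r = −(1/1.8939)·ln(290.396649/305.5921) − 0.0212 = 0.00573039
in basis points: 0.00573039 × 10⁴ = 57.3039 bp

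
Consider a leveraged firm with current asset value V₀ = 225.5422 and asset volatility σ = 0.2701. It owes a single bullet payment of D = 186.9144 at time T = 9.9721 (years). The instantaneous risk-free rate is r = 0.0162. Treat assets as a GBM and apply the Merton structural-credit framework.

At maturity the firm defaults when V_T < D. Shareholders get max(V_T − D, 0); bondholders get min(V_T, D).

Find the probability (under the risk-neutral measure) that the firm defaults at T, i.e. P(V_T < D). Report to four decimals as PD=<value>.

d₁ = [ln(V₀/D) + (r + σ²/2)T] / (σ√T)
   = [ln(225.5422/186.9144) + (0.0162 + 0.5·0.2701²)·9.9721] / (0.2701·√9.9721)
   = [0.187857 + 0.525300] / 0.852939 = 0.836117
d₂ = d₁ − σ√T = 0.836117 − 0.852939 = -0.016822
risk-neutral PD = N(−d₂) = N(0.016822) = 0.506711

PD=0.5067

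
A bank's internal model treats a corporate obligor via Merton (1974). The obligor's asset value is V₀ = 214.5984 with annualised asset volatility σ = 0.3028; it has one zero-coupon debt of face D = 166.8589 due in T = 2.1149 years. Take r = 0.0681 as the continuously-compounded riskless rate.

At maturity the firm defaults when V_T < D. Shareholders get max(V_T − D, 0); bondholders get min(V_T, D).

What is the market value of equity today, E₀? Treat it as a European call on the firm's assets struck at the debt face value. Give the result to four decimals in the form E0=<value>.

d₁ = [ln(V₀/D) + (r + σ²/2)T] / (σ√T)
   = [ln(214.5984/166.8589) + (0.0681 + 0.5·0.3028²)·2.1149] / (0.3028·√2.1149)
   = [0.251620 + 0.240980] / 0.440353 = 1.118648
d₂ = d₁ − σ√T = 1.118648 − 0.440353 = 0.678295
N(d₁) = 0.868355,  N(d₂) = 0.751208,  e^(−rT) = 0.865866
E₀ = V₀·N(d₁) − D·e^(−rT)·N(d₂)
   = 214.5984·0.868355 − 166.8589·0.865866·0.751208 = 77.814937

E0=77.8149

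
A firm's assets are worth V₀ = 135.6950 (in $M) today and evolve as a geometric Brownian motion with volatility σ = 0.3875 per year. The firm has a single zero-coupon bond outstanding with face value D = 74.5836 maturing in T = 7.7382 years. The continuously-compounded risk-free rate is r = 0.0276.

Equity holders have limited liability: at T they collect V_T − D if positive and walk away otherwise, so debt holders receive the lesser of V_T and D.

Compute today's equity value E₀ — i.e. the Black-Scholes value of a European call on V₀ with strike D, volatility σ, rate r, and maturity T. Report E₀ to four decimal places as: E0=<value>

E0=87.1468

d₁ = [ln(V₀/D) + (r + σ²/2)T] / (σ√T)
   = [ln(135.6950/74.5836) + (0.0276 + 0.5·0.3875²)·7.7382] / (0.3875·√7.7382)
   = [0.598489 + 0.794544] / 1.077933 = 1.292319
d₂ = d₁ − σ√T = 1.292319 − 1.077933 = 0.214386
N(d₁) = 0.901877,  N(d₂) = 0.584877,  e^(−rT) = 0.807692
E₀ = V₀·N(d₁) − D·e^(−rT)·N(d₂)
   = 135.6950·0.901877 − 74.5836·0.807692·0.584877 = 87.146815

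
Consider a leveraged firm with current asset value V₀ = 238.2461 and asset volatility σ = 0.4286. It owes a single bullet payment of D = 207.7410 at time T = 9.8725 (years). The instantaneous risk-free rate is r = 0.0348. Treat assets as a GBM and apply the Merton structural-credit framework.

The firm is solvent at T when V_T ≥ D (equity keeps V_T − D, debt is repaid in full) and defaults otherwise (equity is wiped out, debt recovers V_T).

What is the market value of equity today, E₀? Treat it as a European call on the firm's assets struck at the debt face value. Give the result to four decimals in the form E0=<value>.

d₁ = [ln(V₀/D) + (r + σ²/2)T] / (σ√T)
   = [ln(238.2461/207.7410) + (0.0348 + 0.5·0.4286²)·9.8725] / (0.4286·√9.8725)
   = [0.137012 + 1.250342] / 1.346684 = 1.030200
d₂ = d₁ − σ√T = 1.030200 − 1.346684 = -0.316484
N(d₁) = 0.848542,  N(d₂) = 0.375818,  e^(−rT) = 0.709239
E₀ = V₀·N(d₁) − D·e^(−rT)·N(d₂)
   = 238.2461·0.848542 − 207.7410·0.709239·0.375818 = 146.789611

E0=146.7896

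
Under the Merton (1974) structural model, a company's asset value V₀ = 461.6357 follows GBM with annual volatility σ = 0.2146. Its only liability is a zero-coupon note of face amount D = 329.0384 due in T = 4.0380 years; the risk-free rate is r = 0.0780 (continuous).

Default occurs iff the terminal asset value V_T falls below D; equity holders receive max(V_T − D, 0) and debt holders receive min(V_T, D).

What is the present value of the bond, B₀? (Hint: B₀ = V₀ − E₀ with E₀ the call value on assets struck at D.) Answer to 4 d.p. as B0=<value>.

d₁ = [ln(V₀/D) + (r + σ²/2)T] / (σ√T)
   = [ln(461.6357/329.0384) + (0.0780 + 0.5·0.2146²)·4.0380] / (0.2146·√4.0380)
   = [0.338602 + 0.407945] / 0.431234 = 1.731188
d₂ = d₁ − σ√T = 1.731188 − 0.431234 = 1.299954
N(d₁) = 0.958291,  N(d₂) = 0.903192,  e^(−rT) = 0.729815
E₀ = V₀·N(d₁) − D·e^(−rT)·N(d₂)
   = 461.6357·0.958291 − 329.0384·0.729815·0.903192 = 225.491359
B₀ = V₀ − E₀ = 461.6357 − 225.491359 = 236.144341

B0=236.1443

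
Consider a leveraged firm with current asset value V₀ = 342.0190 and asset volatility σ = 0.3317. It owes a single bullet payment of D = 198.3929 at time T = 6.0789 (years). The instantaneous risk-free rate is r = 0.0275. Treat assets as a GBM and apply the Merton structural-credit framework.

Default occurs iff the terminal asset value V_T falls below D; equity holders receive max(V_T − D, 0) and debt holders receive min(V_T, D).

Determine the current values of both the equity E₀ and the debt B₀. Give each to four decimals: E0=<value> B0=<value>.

E0=193.9166 B0=148.1024

d₁ = [ln(V₀/D) + (r + σ²/2)T] / (σ√T)
   = [ln(342.0190/198.3929) + (0.0275 + 0.5·0.3317²)·6.0789] / (0.3317·√6.0789)
   = [0.544617 + 0.501585] / 0.817820 = 1.279256
d₂ = d₁ − σ√T = 1.279256 − 0.817820 = 0.461436
N(d₁) = 0.899597,  N(d₂) = 0.677757,  e^(−rT) = 0.846056
E₀ = V₀·N(d₁) − D·e^(−rT)·N(d₂)
   = 342.0190·0.899597 − 198.3929·0.846056·0.677757 = 193.916593
B₀ = V₀ − E₀ = 342.0190 − 193.916593 = 148.102407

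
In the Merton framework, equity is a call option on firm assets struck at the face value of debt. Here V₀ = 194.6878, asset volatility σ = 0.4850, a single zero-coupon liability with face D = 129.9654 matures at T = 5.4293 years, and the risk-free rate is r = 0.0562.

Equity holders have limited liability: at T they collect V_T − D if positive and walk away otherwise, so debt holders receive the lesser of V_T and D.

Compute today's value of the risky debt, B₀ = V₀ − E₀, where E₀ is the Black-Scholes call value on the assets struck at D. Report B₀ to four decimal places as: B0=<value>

B0=72.9650

d₁ = [ln(V₀/D) + (r + σ²/2)T] / (σ√T)
   = [ln(194.6878/129.9654) + (0.0562 + 0.5·0.4850²)·5.4293] / (0.4850·√5.4293)
   = [0.404129 + 0.943680] / 1.130092 = 1.192655
d₂ = d₁ − σ√T = 1.192655 − 1.130092 = 0.062563
N(d₁) = 0.883498,  N(d₂) = 0.524943,  e^(−rT) = 0.737030
E₀ = V₀·N(d₁) − D·e^(−rT)·N(d₂)
   = 194.6878·0.883498 − 129.9654·0.737030·0.524943 = 121.722791
B₀ = V₀ − E₀ = 194.6878 − 121.722791 = 72.965009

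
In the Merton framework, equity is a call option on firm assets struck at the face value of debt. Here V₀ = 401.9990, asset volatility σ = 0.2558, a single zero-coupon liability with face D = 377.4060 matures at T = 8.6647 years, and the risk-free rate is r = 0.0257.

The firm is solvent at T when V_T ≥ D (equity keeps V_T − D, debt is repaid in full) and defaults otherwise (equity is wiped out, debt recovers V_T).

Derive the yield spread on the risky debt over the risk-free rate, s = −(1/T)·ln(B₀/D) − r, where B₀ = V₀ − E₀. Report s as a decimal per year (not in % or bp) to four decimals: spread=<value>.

spread=0.0257

d₁ = [ln(V₀/D) + (r + σ²/2)T] / (σ√T)
   = [ln(401.9990/377.4060) + (0.0257 + 0.5·0.2558²)·8.6647] / (0.2558·√8.6647)
   = [0.063128 + 0.506164] / 0.752969 = 0.756063
d₂ = d₁ − σ√T = 0.756063 − 0.752969 = 0.003094
N(d₁) = 0.775194,  N(d₂) = 0.501234,  e^(−rT) = 0.800369
E₀ = V₀·N(d₁) − D·e^(−rT)·N(d₂)
   = 401.9990·0.775194 − 377.4060·0.800369·0.501234 = 160.222553
B₀ = V₀ − E₀ = 401.9990 − 160.222553 = 241.776447
spread = −(1/T)·ln(B₀/D) − r = −(1/8.6647)·ln(241.776447/377.4060) − 0.0257 = 0.02569336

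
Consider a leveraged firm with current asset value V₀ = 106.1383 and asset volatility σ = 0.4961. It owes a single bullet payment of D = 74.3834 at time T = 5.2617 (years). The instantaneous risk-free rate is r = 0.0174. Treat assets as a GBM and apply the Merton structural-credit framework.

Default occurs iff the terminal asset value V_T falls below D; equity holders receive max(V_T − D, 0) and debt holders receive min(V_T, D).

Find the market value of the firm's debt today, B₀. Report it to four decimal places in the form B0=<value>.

B0=47.0311

d₁ = [ln(V₀/D) + (r + σ²/2)T] / (σ√T)
   = [ln(106.1383/74.3834) + (0.0174 + 0.5·0.4961²)·5.2617] / (0.4961·√5.2617)
   = [0.355510 + 0.739046] / 1.137974 = 0.961846
d₂ = d₁ − σ√T = 0.961846 − 1.137974 = -0.176127
N(d₁) = 0.831937,  N(d₂) = 0.430097,  e^(−rT) = 0.912512
E₀ = V₀·N(d₁) − D·e^(−rT)·N(d₂)
   = 106.1383·0.831937 − 74.3834·0.912512·0.430097 = 59.107176
B₀ = V₀ − E₀ = 106.1383 − 59.107176 = 47.031124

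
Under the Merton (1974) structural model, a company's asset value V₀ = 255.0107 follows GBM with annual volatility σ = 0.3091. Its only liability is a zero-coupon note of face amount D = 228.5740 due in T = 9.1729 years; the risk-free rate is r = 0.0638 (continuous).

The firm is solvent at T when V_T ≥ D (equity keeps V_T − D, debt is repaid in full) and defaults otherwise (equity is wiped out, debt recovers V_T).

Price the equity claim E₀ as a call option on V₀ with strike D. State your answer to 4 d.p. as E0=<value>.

d₁ = [ln(V₀/D) + (r + σ²/2)T] / (σ√T)
   = [ln(255.0107/228.5740) + (0.0638 + 0.5·0.3091²)·9.1729] / (0.3091·√9.1729)
   = [0.109445 + 1.023433] / 0.936165 = 1.210127
d₂ = d₁ − σ√T = 1.210127 − 0.936165 = 0.273963
N(d₁) = 0.886885,  N(d₂) = 0.607943,  e^(−rT) = 0.556977
E₀ = V₀·N(d₁) − D·e^(−rT)·N(d₂)
   = 255.0107·0.886885 − 228.5740·0.556977·0.607943 = 148.767598

E0=148.7676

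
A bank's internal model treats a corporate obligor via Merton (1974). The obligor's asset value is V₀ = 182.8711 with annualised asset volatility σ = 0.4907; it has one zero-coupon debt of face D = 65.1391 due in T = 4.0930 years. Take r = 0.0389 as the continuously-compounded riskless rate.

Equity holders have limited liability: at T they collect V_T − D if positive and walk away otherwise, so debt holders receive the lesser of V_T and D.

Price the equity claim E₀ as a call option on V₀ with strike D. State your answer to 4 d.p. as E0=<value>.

E0=132.4860

d₁ = [ln(V₀/D) + (r + σ²/2)T] / (σ√T)
   = [ln(182.8711/65.1391) + (0.0389 + 0.5·0.4907²)·4.0930] / (0.4907·√4.0930)
   = [1.032257 + 0.651987] / 0.992743 = 1.696555
d₂ = d₁ − σ√T = 1.696555 − 0.992743 = 0.703812
N(d₁) = 0.955110,  N(d₂) = 0.759225,  e^(−rT) = 0.852811
E₀ = V₀·N(d₁) − D·e^(−rT)·N(d₂)
   = 182.8711·0.955110 − 65.1391·0.852811·0.759225 = 132.485990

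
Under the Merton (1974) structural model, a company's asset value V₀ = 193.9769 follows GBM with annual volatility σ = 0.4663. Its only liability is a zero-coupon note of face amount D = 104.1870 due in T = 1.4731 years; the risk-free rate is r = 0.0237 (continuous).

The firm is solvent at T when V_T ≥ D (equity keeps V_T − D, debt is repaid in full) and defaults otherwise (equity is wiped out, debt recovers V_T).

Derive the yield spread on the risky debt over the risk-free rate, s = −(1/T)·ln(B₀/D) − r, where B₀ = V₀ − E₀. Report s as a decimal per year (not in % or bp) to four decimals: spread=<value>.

d₁ = [ln(V₀/D) + (r + σ²/2)T] / (σ√T)
   = [ln(193.9769/104.1870) + (0.0237 + 0.5·0.4663²)·1.4731] / (0.4663·√1.4731)
   = [0.621552 + 0.195065] / 0.565955 = 1.442901
d₂ = d₁ − σ√T = 1.442901 − 0.565955 = 0.876947
N(d₁) = 0.925476,  N(d₂) = 0.809742,  e^(−rT) = 0.965690
E₀ = V₀·N(d₁) − D·e^(−rT)·N(d₂)
   = 193.9769·0.925476 − 104.1870·0.965690·0.809742 = 98.050880
B₀ = V₀ − E₀ = 193.9769 − 98.050880 = 95.926020
spread = −(1/T)·ln(B₀/D) − r = −(1/1.4731)·ln(95.926020/104.1870) − 0.0237 = 0.03237908

spread=0.0324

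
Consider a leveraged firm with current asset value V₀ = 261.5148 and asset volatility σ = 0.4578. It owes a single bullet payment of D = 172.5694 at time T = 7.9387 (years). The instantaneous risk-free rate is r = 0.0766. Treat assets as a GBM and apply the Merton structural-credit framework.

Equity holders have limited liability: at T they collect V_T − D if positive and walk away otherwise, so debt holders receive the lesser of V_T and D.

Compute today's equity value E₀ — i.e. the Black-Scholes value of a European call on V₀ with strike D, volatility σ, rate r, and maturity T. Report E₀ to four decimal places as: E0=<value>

E0=189.3417

d₁ = [ln(V₀/D) + (r + σ²/2)T] / (σ√T)
   = [ln(261.5148/172.5694) + (0.0766 + 0.5·0.4578²)·7.9387] / (0.4578·√7.9387)
   = [0.415691 + 1.440004] / 1.289883 = 1.438654
d₂ = d₁ − σ√T = 1.438654 − 1.289883 = 0.148770
N(d₁) = 0.924876,  N(d₂) = 0.559132,  e^(−rT) = 0.544382
E₀ = V₀·N(d₁) − D·e^(−rT)·N(d₂)
   = 261.5148·0.924876 − 172.5694·0.544382·0.559132 = 189.341730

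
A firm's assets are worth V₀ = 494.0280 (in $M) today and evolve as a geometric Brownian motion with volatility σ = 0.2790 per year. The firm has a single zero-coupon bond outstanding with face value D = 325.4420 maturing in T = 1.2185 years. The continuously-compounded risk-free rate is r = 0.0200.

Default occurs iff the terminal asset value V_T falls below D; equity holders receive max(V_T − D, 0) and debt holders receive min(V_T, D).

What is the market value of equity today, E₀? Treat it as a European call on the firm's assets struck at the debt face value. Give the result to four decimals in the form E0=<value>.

d₁ = [ln(V₀/D) + (r + σ²/2)T] / (σ√T)
   = [ln(494.0280/325.4420) + (0.0200 + 0.5·0.2790²)·1.2185] / (0.2790·√1.2185)
   = [0.417408 + 0.071795] / 0.307976 = 1.588443
d₂ = d₁ − σ√T = 1.588443 − 0.307976 = 1.280467
N(d₁) = 0.943907,  N(d₂) = 0.899810,  e^(−rT) = 0.975925
E₀ = V₀·N(d₁) − D·e^(−rT)·N(d₂)
   = 494.0280·0.943907 − 325.4420·0.975925·0.899810 = 180.530783

E0=180.5308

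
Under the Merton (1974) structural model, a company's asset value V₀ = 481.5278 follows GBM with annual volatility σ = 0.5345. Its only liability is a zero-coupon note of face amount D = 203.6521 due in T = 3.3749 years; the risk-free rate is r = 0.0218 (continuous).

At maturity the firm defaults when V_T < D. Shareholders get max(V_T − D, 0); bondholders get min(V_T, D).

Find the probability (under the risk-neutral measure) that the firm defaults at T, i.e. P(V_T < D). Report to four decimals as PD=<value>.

PD=0.3226

d₁ = [ln(V₀/D) + (r + σ²/2)T] / (σ√T)
   = [ln(481.5278/203.6521) + (0.0218 + 0.5·0.5345²)·3.3749] / (0.5345·√3.3749)
   = [0.860551 + 0.555661] / 0.981925 = 1.442281
d₂ = d₁ − σ√T = 1.442281 − 0.981925 = 0.460357
risk-neutral PD = N(−d₂) = N(-0.460357) = 0.322630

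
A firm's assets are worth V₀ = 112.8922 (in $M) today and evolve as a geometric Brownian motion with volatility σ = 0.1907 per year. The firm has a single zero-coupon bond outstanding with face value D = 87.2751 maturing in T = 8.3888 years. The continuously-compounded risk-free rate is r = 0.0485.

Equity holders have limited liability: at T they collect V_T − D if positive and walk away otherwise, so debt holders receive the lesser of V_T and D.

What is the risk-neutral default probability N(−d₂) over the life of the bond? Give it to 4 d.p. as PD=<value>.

PD=0.1771

d₁ = [ln(V₀/D) + (r + σ²/2)T] / (σ√T)
   = [ln(112.8922/87.2751) + (0.0485 + 0.5·0.1907²)·8.3888] / (0.1907·√8.3888)
   = [0.257368 + 0.559392] / 0.552333 = 1.478748
d₂ = d₁ − σ√T = 1.478748 − 0.552333 = 0.926415
risk-neutral PD = N(−d₂) = N(-0.926415) = 0.177115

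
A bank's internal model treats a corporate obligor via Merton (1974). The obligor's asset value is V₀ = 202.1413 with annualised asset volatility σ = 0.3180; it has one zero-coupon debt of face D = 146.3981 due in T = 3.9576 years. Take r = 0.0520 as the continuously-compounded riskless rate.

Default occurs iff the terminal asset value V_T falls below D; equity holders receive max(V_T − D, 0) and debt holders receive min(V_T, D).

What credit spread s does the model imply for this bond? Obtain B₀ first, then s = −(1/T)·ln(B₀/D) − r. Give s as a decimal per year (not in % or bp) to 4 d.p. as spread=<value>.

d₁ = [ln(V₀/D) + (r + σ²/2)T] / (σ√T)
   = [ln(202.1413/146.3981) + (0.0520 + 0.5·0.3180²)·3.9576] / (0.3180·√3.9576)
   = [0.322637 + 0.405899] / 0.632620 = 1.151618
d₂ = d₁ − σ√T = 1.151618 − 0.632620 = 0.518998
N(d₁) = 0.875261,  N(d₂) = 0.698119,  e^(−rT) = 0.814000
E₀ = V₀·N(d₁) − D·e^(−rT)·N(d₂)
   = 202.1413·0.875261 − 146.3981·0.814000·0.698119 = 93.732947
B₀ = V₀ − E₀ = 202.1413 − 93.732947 = 108.408353
spread = −(1/T)·ln(B₀/D) − r = −(1/3.9576)·ln(108.408353/146.3981) − 0.0520 = 0.02391077

spread=0.0239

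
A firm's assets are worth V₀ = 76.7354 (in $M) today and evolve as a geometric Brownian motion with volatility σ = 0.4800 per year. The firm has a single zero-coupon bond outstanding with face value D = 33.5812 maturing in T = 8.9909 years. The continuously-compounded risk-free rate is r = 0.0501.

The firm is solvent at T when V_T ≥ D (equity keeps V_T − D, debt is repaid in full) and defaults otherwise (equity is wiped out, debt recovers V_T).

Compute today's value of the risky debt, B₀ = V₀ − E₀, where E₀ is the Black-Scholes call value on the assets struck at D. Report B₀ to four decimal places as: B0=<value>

d₁ = [ln(V₀/D) + (r + σ²/2)T] / (σ√T)
   = [ln(76.7354/33.5812) + (0.0501 + 0.5·0.4800²)·8.9909] / (0.4800·√8.9909)
   = [0.826397 + 1.486196] / 1.439272 = 1.606780
d₂ = d₁ − σ√T = 1.606780 − 1.439272 = 0.167508
N(d₁) = 0.945949,  N(d₂) = 0.566515,  e^(−rT) = 0.637345
E₀ = V₀·N(d₁) − D·e^(−rT)·N(d₂)
   = 76.7354·0.945949 − 33.5812·0.637345·0.566515 = 60.462739
B₀ = V₀ − E₀ = 76.7354 − 60.462739 = 16.272661

B0=16.2727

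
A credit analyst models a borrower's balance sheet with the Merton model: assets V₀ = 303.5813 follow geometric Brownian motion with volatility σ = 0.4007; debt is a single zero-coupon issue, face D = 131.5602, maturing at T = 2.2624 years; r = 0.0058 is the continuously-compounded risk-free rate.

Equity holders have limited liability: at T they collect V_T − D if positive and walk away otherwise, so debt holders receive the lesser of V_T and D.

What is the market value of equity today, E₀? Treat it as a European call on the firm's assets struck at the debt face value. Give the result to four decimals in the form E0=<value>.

E0=177.9000

d₁ = [ln(V₀/D) + (r + σ²/2)T] / (σ√T)
   = [ln(303.5813/131.5602) + (0.0058 + 0.5·0.4007²)·2.2624] / (0.4007·√2.2624)
   = [0.836185 + 0.194748] / 0.602704 = 1.710513
d₂ = d₁ − σ√T = 1.710513 − 0.602704 = 1.107809
N(d₁) = 0.956414,  N(d₂) = 0.866028,  e^(−rT) = 0.986964
E₀ = V₀·N(d₁) − D·e^(−rT)·N(d₂)
   = 303.5813·0.956414 − 131.5602·0.986964·0.866028 = 177.900029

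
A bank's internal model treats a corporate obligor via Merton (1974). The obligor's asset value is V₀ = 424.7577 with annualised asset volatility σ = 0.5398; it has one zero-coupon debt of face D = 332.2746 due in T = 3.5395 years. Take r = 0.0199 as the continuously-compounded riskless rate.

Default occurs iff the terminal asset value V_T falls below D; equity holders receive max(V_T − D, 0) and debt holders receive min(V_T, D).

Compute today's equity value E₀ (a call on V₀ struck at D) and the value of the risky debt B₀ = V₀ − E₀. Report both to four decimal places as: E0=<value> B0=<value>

d₁ = [ln(V₀/D) + (r + σ²/2)T] / (σ√T)
   = [ln(424.7577/332.2746) + (0.0199 + 0.5·0.5398²)·3.5395] / (0.5398·√3.5395)
   = [0.245557 + 0.586113] / 1.015556 = 0.818931
d₂ = d₁ − σ√T = 0.818931 − 1.015556 = -0.196625
N(d₁) = 0.793587,  N(d₂) = 0.422060,  e^(−rT) = 0.931987
E₀ = V₀·N(d₁) − D·e^(−rT)·N(d₂)
   = 424.7577·0.793587 − 332.2746·0.931987·0.422060 = 206.380334
B₀ = V₀ − E₀ = 424.7577 − 206.380334 = 218.377366

E0=206.3803 B0=218.3774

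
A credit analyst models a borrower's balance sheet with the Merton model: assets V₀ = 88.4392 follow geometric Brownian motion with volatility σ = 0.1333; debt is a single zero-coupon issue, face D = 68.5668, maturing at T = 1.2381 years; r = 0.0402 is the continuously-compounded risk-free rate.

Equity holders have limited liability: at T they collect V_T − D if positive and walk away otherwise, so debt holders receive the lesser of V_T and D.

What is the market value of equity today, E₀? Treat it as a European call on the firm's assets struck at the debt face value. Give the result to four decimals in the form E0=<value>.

d₁ = [ln(V₀/D) + (r + σ²/2)T] / (σ√T)
   = [ln(88.4392/68.5668) + (0.0402 + 0.5·0.1333²)·1.2381] / (0.1333·√1.2381)
   = [0.254507 + 0.060771] / 0.148323 = 2.125622
d₂ = d₁ − σ√T = 2.125622 − 0.148323 = 1.977299
N(d₁) = 0.983233,  N(d₂) = 0.975996,  e^(−rT) = 0.951447
E₀ = V₀·N(d₁) − D·e^(−rT)·N(d₂)
   = 88.4392·0.983233 − 68.5668·0.951447·0.975996 = 23.284611

E0=23.2846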